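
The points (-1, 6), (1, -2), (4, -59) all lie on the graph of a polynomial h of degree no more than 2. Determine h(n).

Write h(n) = an^2 + bn + c. Substituting each data point gives a linear system:
  a - b + c = 6
  a + b + c = -2
  16a + 4b + c = -59
Solving the system yields a = -3, b = -4, c = 5.
So h(n) = -3n^2 - 4n + 5.
Check: h(-1) = 6. ✓

h(n) = -3n^2 - 4n + 5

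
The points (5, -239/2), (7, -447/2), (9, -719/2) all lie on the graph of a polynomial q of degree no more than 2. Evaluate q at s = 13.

Write q(s) = as^2 + bs + c. Substituting each data point gives a linear system:
  25a + 5b + c = -239/2
  49a + 7b + c = -447/2
  81a + 9b + c = -719/2
Solving the system yields a = -4, b = -4, c = 1/2.
So q(s) = -4s² - 4s + 1/2.
Then q(13) = -1455/2.

-1455/2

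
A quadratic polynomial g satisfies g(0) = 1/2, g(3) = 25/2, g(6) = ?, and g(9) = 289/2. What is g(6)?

The 3 known points determine the degree-2 polynomial uniquely.
Write g(u) = au^2 + bu + c. Substituting each data point gives a linear system:
  c = 1/2
  9a + 3b + c = 25/2
  81a + 9b + c = 289/2
Solving the system yields a = 2, b = -2, c = 1/2.
So g(u) = 2u² - 2u + 1/2.
Then g(6) = 121/2.

121/2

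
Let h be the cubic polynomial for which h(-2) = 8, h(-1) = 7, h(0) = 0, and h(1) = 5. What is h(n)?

Write h(n) = an^3 + bn^2 + cn + d. Substituting each data point gives a linear system:
  -8a + 4b - 2c + d = 8
  -a + b - c + d = 7
  d = 0
  a + b + c + d = 5
Solving the system yields a = 3, b = 6, c = -4, d = 0.
So h(n) = 3n^3 + 6n^2 - 4n.
Check: h(-1) = 7. ✓

h(n) = 3n^3 + 6n^2 - 4n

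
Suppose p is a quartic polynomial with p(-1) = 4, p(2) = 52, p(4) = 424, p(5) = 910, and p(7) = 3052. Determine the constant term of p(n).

Write p(n) = an^4 + bn^3 + cn^2 + dn + e. Substituting each data point gives a linear system:
  a - b + c - d + e = 4
  16a + 8b + 4c + 2d + e = 52
  256a + 64b + 16c + 4d + e = 424
  625a + 125b + 25c + 5d + e = 910
  2401a + 343b + 49c + 7d + e = 3052
Solving the system yields a = 1, b = 1, c = 6, d = 2, e = 0.
So p(n) = n^4 + n^3 + 6n^2 + 2n.
The constant term is 0.

0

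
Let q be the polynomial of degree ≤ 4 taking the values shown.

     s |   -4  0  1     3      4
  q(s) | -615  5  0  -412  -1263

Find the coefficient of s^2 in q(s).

5

Write q(s) = as^4 + bs^3 + cs^2 + ds + e. Substituting each data point gives a linear system:
  256a - 64b + 16c - 4d + e = -615
  e = 5
  a + b + c + d + e = 0
  81a + 27b + 9c + 3d + e = -412
  256a + 64b + 16c + 4d + e = -1263
Solving the system yields a = -4, b = -5, c = 5, d = -1, e = 5.
So q(s) = -4s^4 - 5s^3 + 5s^2 - s + 5.
The coefficient of s^2 is 5.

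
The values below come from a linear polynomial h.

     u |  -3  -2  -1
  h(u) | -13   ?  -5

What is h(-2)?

-9

The 2 known points determine the degree-1 polynomial uniquely.
Write h(u) = au + b. Substituting each data point gives a linear system:
  -3a + b = -13
  -a + b = -5
Solving the system yields a = 4, b = -1.
So h(u) = 4u - 1.
Then h(-2) = -9.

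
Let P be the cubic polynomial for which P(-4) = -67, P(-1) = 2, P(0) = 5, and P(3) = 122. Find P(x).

Write P(x) = ax^3 + bx^2 + cx + d. Substituting each data point gives a linear system:
  -64a + 16b - 4c + d = -67
  -a + b - c + d = 2
  d = 5
  27a + 9b + 3c + d = 122
Solving the system yields a = 2, b = 5, c = 6, d = 5.
So P(x) = 2x^3 + 5x^2 + 6x + 5.
Check: P(0) = 5. ✓

P(x) = 2x^3 + 5x^2 + 6x + 5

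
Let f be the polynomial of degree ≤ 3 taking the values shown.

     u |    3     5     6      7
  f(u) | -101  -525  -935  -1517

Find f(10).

Using the Lagrange interpolation formula with nodes 3, 5, 6, 7:
  L_0(u) = (u - 5)(u - 6)(u - 7) / -24
  L_1(u) = (u - 3)(u - 6)(u - 7) / 4
  L_2(u) = (u - 3)(u - 5)(u - 7) / -3
  L_3(u) = (u - 3)(u - 5)(u - 6) / 8
Then f(u) = -101·L_0(u) - 525·L_1(u) - 935·L_2(u) - 1517·L_3(u).
Expanding and collecting terms gives f(u) = -5u^3 + 4u^2 + u - 5.
Evaluating at u = 10: f(10) = -4595.

-4595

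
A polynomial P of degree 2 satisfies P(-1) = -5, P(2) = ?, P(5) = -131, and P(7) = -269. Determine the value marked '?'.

The 3 known points determine the degree-2 polynomial uniquely.
Write P(x) = ax^2 + bx + c. Substituting each data point gives a linear system:
  a - b + c = -5
  25a + 5b + c = -131
  49a + 7b + c = -269
Solving the system yields a = -6, b = 3, c = 4.
So P(x) = -6x^2 + 3x + 4.
Then P(2) = -14.

-14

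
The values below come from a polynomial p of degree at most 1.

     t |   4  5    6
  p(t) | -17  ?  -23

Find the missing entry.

-20

The 2 known points determine the degree-1 polynomial uniquely.
Write p(t) = at + b. Substituting each data point gives a linear system:
  4a + b = -17
  6a + b = -23
Solving the system yields a = -3, b = -5.
So p(t) = -3t - 5.
Then p(5) = -20.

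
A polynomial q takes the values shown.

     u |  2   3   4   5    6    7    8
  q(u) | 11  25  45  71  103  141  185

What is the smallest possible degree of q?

Forward differences of the values at u = 2, 3, 4, 5, 6, 7, 8:
  q  : 11  25  45  71  103  141  185
  Δ  : 14  20  26  32  38  44
  Δ^2: 6  6  6  6  6
  Δ^3: 0  0  0  0
  Δ^4: 0  0  0
  Δ^5: 0  0
  Δ^6: 0
The second differences are constant (6) and nonzero, while all higher differences vanish, so the minimal degree is 2.

2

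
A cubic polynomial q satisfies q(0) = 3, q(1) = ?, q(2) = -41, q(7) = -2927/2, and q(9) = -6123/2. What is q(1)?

The 4 known points determine the degree-3 polynomial uniquely.
Write q(s) = as^3 + bs^2 + cs + d. Substituting each data point gives a linear system:
  d = 3
  8a + 4b + 2c + d = -41
  343a + 49b + 7c + d = -2927/2
  729a + 81b + 9c + d = -6123/2
Solving the system yields a = -4, b = -3/2, c = -3, d = 3.
So q(s) = -4s^3 - (3/2)s^2 - 3s + 3.
Then q(1) = -11/2.

-11/2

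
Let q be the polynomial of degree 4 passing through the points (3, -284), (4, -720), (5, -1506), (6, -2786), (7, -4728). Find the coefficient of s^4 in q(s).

Write q(s) = as^4 + bs^3 + cs^2 + ds + e. Substituting each data point gives a linear system:
  81a + 27b + 9c + 3d + e = -284
  256a + 64b + 16c + 4d + e = -720
  625a + 125b + 25c + 5d + e = -1506
  1296a + 216b + 36c + 6d + e = -2786
  2401a + 343b + 49c + 7d + e = -4728
Solving the system yields a = -1, b = -6, c = -6, d = 3, e = 4.
So q(s) = -s⁴ - 6s³ - 6s² + 3s + 4.
The leading coefficient is -1.

-1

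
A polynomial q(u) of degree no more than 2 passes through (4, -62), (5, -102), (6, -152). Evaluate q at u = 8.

Using the Lagrange interpolation formula with nodes 4, 5, 6:
  L_0(u) = (u - 5)(u - 6) / 2
  L_1(u) = (u - 4)(u - 6) / -1
  L_2(u) = (u - 4)(u - 5) / 2
Then q(u) = -62·L_0(u) - 102·L_1(u) - 152·L_2(u).
Expanding and collecting terms gives q(u) = -5u^2 + 5u - 2.
Evaluating at u = 8: q(8) = -282.

-282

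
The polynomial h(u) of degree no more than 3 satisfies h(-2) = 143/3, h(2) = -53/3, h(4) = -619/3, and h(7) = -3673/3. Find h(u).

Using the Lagrange interpolation formula with nodes -2, 2, 4, 7:
  L_0(u) = (u - 2)(u - 4)(u - 7) / -216
  L_1(u) = (u + 2)(u - 4)(u - 7) / 40
  L_2(u) = (u + 2)(u - 2)(u - 7) / -36
  L_3(u) = (u + 2)(u - 2)(u - 4) / 135
Then h(u) = 143/3·L_0(u) - 53/3·L_1(u) - 619/3·L_2(u) - 3673/3·L_3(u).
Expanding and collecting terms gives h(u) = -4u^3 + 3u^2 - (1/3)u + 3.
Check: h(2) = -53/3. ✓

h(u) = -4u^3 + 3u^2 - (1/3)u + 3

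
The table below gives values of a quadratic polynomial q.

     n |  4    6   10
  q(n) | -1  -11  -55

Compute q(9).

-41

Write q(n) = an^2 + bn + c. Substituting each data point gives a linear system:
  16a + 4b + c = -1
  36a + 6b + c = -11
  100a + 10b + c = -55
Solving the system yields a = -1, b = 5, c = -5.
So q(n) = -n^2 + 5n - 5.
Then q(9) = -41.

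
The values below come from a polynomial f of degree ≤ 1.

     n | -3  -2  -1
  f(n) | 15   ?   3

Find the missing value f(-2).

9

On equispaced nodes a degree-1 polynomial has vanishing second forward difference, so
  f(-3) - 2·f(-2) + f(-1) = 0.
Substituting the known values and solving for f(-2):
  -2·f(-2) = -18
  f(-2) = 9.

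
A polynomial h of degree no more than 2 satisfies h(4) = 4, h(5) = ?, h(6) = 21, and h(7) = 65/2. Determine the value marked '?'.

On equispaced nodes a degree-2 polynomial has vanishing third forward difference, so
  - h(4) + 3·h(5) - 3·h(6) + h(7) = 0.
Substituting the known values and solving for h(5):
  3·h(5) = 69/2
  h(5) = 23/2.

23/2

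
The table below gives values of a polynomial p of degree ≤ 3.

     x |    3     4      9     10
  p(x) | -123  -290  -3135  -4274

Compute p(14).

-11530

Write p(x) = ax^3 + bx^2 + cx + d. Substituting each data point gives a linear system:
  27a + 9b + 3c + d = -123
  64a + 16b + 4c + d = -290
  729a + 81b + 9c + d = -3135
  1000a + 100b + 10c + d = -4274
Solving the system yields a = -4, b = -3, c = 2, d = 6.
So p(x) = -4x^3 - 3x^2 + 2x + 6.
Then p(14) = -11530.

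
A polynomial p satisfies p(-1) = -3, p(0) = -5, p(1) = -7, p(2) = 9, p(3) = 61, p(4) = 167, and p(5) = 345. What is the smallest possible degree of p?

3

Forward differences of the values at u = -1, 0, 1, 2, 3, 4, 5:
  p  : -3  -5  -7  9  61  167  345
  Δ  : -2  -2  16  52  106  178
  Δ^2: 0  18  36  54  72
  Δ^3: 18  18  18  18
  Δ^4: 0  0  0
  Δ^5: 0  0
  Δ^6: 0
The third differences are constant (18) and nonzero, while all higher differences vanish, so the minimal degree is 3.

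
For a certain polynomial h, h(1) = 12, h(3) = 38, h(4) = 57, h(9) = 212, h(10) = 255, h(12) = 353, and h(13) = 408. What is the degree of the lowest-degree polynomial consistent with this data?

2

Divided differences on the nodes 1, 3, 4, 9, 10, 12, 13:
  order 0: 12  38  57  212  255  353  408
  order 1: 13  19  31  43  49  55
  order 2: 2  2  2  2  2
  order 3: 0  0  0  0
  order 4: 0  0  0
  order 5: 0  0
  order 6: 0
The order-2 divided differences are all 2 (nonzero) and every higher order vanishes, so the data lies on a polynomial of degree exactly 2.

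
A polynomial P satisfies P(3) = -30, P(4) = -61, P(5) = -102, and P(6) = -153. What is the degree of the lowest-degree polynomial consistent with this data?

Forward differences of the values at t = 3, 4, 5, 6:
  P  : -30  -61  -102  -153
  Δ  : -31  -41  -51
  Δ^2: -10  -10
  Δ^3: 0
The second differences are constant (-10) and nonzero, while all higher differences vanish, so the minimal degree is 2.

2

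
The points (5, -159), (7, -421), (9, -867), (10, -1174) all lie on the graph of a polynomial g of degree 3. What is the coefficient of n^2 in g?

-2

Write g(n) = an^3 + bn^2 + cn + d. Substituting each data point gives a linear system:
  125a + 25b + 5c + d = -159
  343a + 49b + 7c + d = -421
  729a + 81b + 9c + d = -867
  1000a + 100b + 10c + d = -1174
Solving the system yields a = -1, b = -2, c = 2, d = 6.
So g(n) = -n³ - 2n² + 2n + 6.
The coefficient of n^2 is -2.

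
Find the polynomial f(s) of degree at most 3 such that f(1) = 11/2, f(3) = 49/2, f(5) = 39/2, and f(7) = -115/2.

f(s) = -s^3 + 6s^2 - (3/2)s + 2

Write f(s) = as^3 + bs^2 + cs + d. Substituting each data point gives a linear system:
  a + b + c + d = 11/2
  27a + 9b + 3c + d = 49/2
  125a + 25b + 5c + d = 39/2
  343a + 49b + 7c + d = -115/2
Solving the system yields a = -1, b = 6, c = -3/2, d = 2.
So f(s) = -s³ + 6s² - (3/2)s + 2.
Check: f(5) = 39/2. ✓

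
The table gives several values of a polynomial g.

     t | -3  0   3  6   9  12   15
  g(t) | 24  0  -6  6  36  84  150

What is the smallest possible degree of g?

Forward differences of the values at t = -3, 0, 3, 6, 9, 12, 15:
  g  : 24  0  -6  6  36  84  150
  Δ  : -24  -6  12  30  48  66
  Δ^2: 18  18  18  18  18
  Δ^3: 0  0  0  0
  Δ^4: 0  0  0
  Δ^5: 0  0
  Δ^6: 0
The second differences are constant (18) and nonzero, while all higher differences vanish, so the minimal degree is 2.

2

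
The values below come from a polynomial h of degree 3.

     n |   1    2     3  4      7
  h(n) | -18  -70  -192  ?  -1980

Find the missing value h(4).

The 4 known points determine the degree-3 polynomial uniquely.
Write h(n) = an^3 + bn^2 + cn + d. Substituting each data point gives a linear system:
  a + b + c + d = -18
  8a + 4b + 2c + d = -70
  27a + 9b + 3c + d = -192
  343a + 49b + 7c + d = -1980
Solving the system yields a = -5, b = -5, c = -2, d = -6.
So h(n) = -5n³ - 5n² - 2n - 6.
Then h(4) = -414.

-414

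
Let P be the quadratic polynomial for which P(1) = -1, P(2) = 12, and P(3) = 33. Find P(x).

Write P(x) = ax^2 + bx + c. Substituting each data point gives a linear system:
  a + b + c = -1
  4a + 2b + c = 12
  9a + 3b + c = 33
Solving the system yields a = 4, b = 1, c = -6.
So P(x) = 4x^2 + x - 6.
Check: P(2) = 12. ✓

P(x) = 4x^2 + x - 6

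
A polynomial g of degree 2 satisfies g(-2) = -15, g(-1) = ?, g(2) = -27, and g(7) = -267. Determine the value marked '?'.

-3

The 3 known points determine the degree-2 polynomial uniquely.
Write g(s) = as^2 + bs + c. Substituting each data point gives a linear system:
  4a - 2b + c = -15
  4a + 2b + c = -27
  49a + 7b + c = -267
Solving the system yields a = -5, b = -3, c = -1.
So g(s) = -5s² - 3s - 1.
Then g(-1) = -3.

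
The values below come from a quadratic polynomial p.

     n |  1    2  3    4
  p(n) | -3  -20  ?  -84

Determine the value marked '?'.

-47

The 3 known points determine the degree-2 polynomial uniquely.
Write p(n) = an^2 + bn + c. Substituting each data point gives a linear system:
  a + b + c = -3
  4a + 2b + c = -20
  16a + 4b + c = -84
Solving the system yields a = -5, b = -2, c = 4.
So p(n) = -5n² - 2n + 4.
Then p(3) = -47.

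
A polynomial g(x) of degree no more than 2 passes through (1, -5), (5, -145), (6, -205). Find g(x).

Write g(x) = ax^2 + bx + c. Substituting each data point gives a linear system:
  a + b + c = -5
  25a + 5b + c = -145
  36a + 6b + c = -205
Solving the system yields a = -5, b = -5, c = 5.
So g(x) = -5x² - 5x + 5.
Check: g(5) = -145. ✓

g(x) = -5x^2 - 5x + 5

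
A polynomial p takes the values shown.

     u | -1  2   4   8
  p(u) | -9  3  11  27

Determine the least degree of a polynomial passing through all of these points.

Divided differences on the nodes -1, 2, 4, 8:
  order 0: -9  3  11  27
  order 1: 4  4  4
  order 2: 0  0
  order 3: 0
The order-1 divided differences are all 4 (nonzero) and every higher order vanishes, so the data lies on a polynomial of degree exactly 1.

1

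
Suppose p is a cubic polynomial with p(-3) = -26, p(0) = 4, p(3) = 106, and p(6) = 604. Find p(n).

p(n) = 2n^3 + 4n^2 + 4n + 4

Using the Lagrange interpolation formula with nodes -3, 0, 3, 6:
  L_0(n) = n(n - 3)(n - 6) / -162
  L_1(n) = (n + 3)(n - 3)(n - 6) / 54
  L_2(n) = (n + 3)n(n - 6) / -54
  L_3(n) = (n + 3)n(n - 3) / 162
Then p(n) = -26·L_0(n) + 4·L_1(n) + 106·L_2(n) + 604·L_3(n).
Expanding and collecting terms gives p(n) = 2n^3 + 4n^2 + 4n + 4.
Check: p(-3) = -26. ✓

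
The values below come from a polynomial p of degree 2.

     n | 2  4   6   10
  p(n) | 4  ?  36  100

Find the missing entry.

The 3 known points determine the degree-2 polynomial uniquely.
Write p(n) = an^2 + bn + c. Substituting each data point gives a linear system:
  4a + 2b + c = 4
  36a + 6b + c = 36
  100a + 10b + c = 100
Solving the system yields a = 1, b = 0, c = 0.
So p(n) = n².
Then p(4) = 16.

16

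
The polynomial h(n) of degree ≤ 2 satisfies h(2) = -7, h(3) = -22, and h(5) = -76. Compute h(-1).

-10

Write h(n) = an^2 + bn + c. Substituting each data point gives a linear system:
  4a + 2b + c = -7
  9a + 3b + c = -22
  25a + 5b + c = -76
Solving the system yields a = -4, b = 5, c = -1.
So h(n) = -4n^2 + 5n - 1.
Then h(-1) = -10.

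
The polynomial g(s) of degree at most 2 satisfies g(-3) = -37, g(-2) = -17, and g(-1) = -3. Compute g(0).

Using the Lagrange interpolation formula with nodes -3, -2, -1:
  L_0(s) = (s + 2)(s + 1) / 2
  L_1(s) = (s + 3)(s + 1) / -1
  L_2(s) = (s + 3)(s + 2) / 2
Then g(s) = -37·L_0(s) - 17·L_1(s) - 3·L_2(s).
Expanding and collecting terms gives g(s) = -3s² + 5s + 5.
Evaluating at s = 0: g(0) = 5.

5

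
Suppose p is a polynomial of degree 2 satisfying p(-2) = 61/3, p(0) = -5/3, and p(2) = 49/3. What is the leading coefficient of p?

Write p(s) = as^2 + bs + c. Substituting each data point gives a linear system:
  4a - 2b + c = 61/3
  c = -5/3
  4a + 2b + c = 49/3
Solving the system yields a = 5, b = -1, c = -5/3.
So p(s) = 5s^2 - s - 5/3.
The leading coefficient is 5.

5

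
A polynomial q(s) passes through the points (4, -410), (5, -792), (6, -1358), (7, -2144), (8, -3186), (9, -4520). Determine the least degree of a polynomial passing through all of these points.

Forward differences of the values at s = 4, 5, 6, 7, 8, 9:
  q  : -410  -792  -1358  -2144  -3186  -4520
  Δ  : -382  -566  -786  -1042  -1334
  Δ^2: -184  -220  -256  -292
  Δ^3: -36  -36  -36
  Δ^4: 0  0
  Δ^5: 0
The third differences are constant (-36) and nonzero, while all higher differences vanish, so the minimal degree is 3.

3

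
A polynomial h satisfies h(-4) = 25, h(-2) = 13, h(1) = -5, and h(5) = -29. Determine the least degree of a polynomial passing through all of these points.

1

Divided differences on the nodes -4, -2, 1, 5:
  order 0: 25  13  -5  -29
  order 1: -6  -6  -6
  order 2: 0  0
  order 3: 0
The order-1 divided differences are all -6 (nonzero) and every higher order vanishes, so the data lies on a polynomial of degree exactly 1.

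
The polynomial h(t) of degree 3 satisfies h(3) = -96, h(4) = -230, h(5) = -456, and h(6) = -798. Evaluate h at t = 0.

Write h(t) = at^3 + bt^2 + ct + d. Substituting each data point gives a linear system:
  27a + 9b + 3c + d = -96
  64a + 16b + 4c + d = -230
  125a + 25b + 5c + d = -456
  216a + 36b + 6c + d = -798
Solving the system yields a = -4, b = 2, c = 0, d = -6.
So h(t) = -4t^3 + 2t^2 - 6.
Then h(0) = -6.

-6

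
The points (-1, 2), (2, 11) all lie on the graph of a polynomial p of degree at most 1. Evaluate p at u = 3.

Using the Lagrange interpolation formula with nodes -1, 2:
  L_0(u) = (u - 2) / -3
  L_1(u) = (u + 1) / 3
Then p(u) = 2·L_0(u) + 11·L_1(u).
Expanding and collecting terms gives p(u) = 3u + 5.
Evaluating at u = 3: p(3) = 14.

14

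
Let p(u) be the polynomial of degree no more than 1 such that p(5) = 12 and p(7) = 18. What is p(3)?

Using the Lagrange interpolation formula with nodes 5, 7:
  L_0(u) = (u - 7) / -2
  L_1(u) = (u - 5) / 2
Then p(u) = 12·L_0(u) + 18·L_1(u).
Expanding and collecting terms gives p(u) = 3u - 3.
Evaluating at u = 3: p(3) = 6.

6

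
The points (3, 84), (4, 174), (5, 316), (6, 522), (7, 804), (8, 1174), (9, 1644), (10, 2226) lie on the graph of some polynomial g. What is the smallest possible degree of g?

3

Forward differences of the values at t = 3, 4, 5, 6, 7, 8, 9, 10:
  g  : 84  174  316  522  804  1174  1644  2226
  Δ  : 90  142  206  282  370  470  582
  Δ^2: 52  64  76  88  100  112
  Δ^3: 12  12  12  12  12
  Δ^4: 0  0  0  0
  Δ^5: 0  0  0
  Δ^6: 0  0
  Δ^7: 0
The third differences are constant (12) and nonzero, while all higher differences vanish, so the minimal degree is 3.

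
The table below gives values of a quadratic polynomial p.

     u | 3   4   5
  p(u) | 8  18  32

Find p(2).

2

Write p(u) = au^2 + bu + c. Substituting each data point gives a linear system:
  9a + 3b + c = 8
  16a + 4b + c = 18
  25a + 5b + c = 32
Solving the system yields a = 2, b = -4, c = 2.
So p(u) = 2u^2 - 4u + 2.
Then p(2) = 2.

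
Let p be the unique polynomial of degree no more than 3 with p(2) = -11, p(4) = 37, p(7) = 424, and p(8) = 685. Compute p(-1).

Using the Lagrange interpolation formula with nodes 2, 4, 7, 8:
  L_0(u) = (u - 4)(u - 7)(u - 8) / -60
  L_1(u) = (u - 2)(u - 7)(u - 8) / 24
  L_2(u) = (u - 2)(u - 4)(u - 8) / -15
  L_3(u) = (u - 2)(u - 4)(u - 7) / 24
Then p(u) = -11·L_0(u) + 37·L_1(u) + 424·L_2(u) + 685·L_3(u).
Expanding and collecting terms gives p(u) = 2u^3 - 5u^2 - 2u - 3.
Evaluating at u = -1: p(-1) = -8.

-8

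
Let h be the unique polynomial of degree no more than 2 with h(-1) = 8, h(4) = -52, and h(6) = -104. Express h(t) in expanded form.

h(t) = -2t^2 - 6t + 4

Using the Lagrange interpolation formula with nodes -1, 4, 6:
  L_0(t) = (t - 4)(t - 6) / 35
  L_1(t) = (t + 1)(t - 6) / -10
  L_2(t) = (t + 1)(t - 4) / 14
Then h(t) = 8·L_0(t) - 52·L_1(t) - 104·L_2(t).
Expanding and collecting terms gives h(t) = -2t² - 6t + 4.
Check: h(6) = -104. ✓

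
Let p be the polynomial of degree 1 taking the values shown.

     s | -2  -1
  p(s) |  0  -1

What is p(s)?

p(s) = -s - 2

Write p(s) = as + b. Substituting each data point gives a linear system:
  -2a + b = 0
  -a + b = -1
Solving the system yields a = -1, b = -2.
So p(s) = -s - 2.
Check: p(-2) = 0. ✓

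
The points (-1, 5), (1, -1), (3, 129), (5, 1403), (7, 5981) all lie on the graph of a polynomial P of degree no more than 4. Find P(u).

P(u) = 3u^4 - 3u^3 - 4u^2 + 3

Write P(u) = au^4 + bu^3 + cu^2 + du + e. Substituting each data point gives a linear system:
  a - b + c - d + e = 5
  a + b + c + d + e = -1
  81a + 27b + 9c + 3d + e = 129
  625a + 125b + 25c + 5d + e = 1403
  2401a + 343b + 49c + 7d + e = 5981
Solving the system yields a = 3, b = -3, c = -4, d = 0, e = 3.
So P(u) = 3u⁴ - 3u³ - 4u² + 3.
Check: P(7) = 5981. ✓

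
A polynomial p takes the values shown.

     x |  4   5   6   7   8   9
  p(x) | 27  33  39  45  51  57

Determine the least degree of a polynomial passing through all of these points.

1

Forward differences of the values at x = 4, 5, 6, 7, 8, 9:
  p  : 27  33  39  45  51  57
  Δ  : 6  6  6  6  6
  Δ^2: 0  0  0  0
  Δ^3: 0  0  0
  Δ^4: 0  0
  Δ^5: 0
The first differences are constant (6) and nonzero, while all higher differences vanish, so the minimal degree is 1.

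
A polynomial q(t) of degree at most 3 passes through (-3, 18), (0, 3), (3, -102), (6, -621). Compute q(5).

-382

Forward differences of the values at t = -3, 0, 3, 6:
  q  : 18  3  -102  -621
  Δ  : -15  -105  -519
  Δ^2: -90  -414
  Δ^3: -324
The third differences are constant, confirming degree 3.
Interpolating (Newton forward form) and evaluating at t = 5 gives q(5) = -382.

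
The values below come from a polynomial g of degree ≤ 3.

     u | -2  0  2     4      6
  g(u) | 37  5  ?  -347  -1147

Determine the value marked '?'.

The 4 known points determine the degree-3 polynomial uniquely.
Write g(u) = au^3 + bu^2 + cu + d. Substituting each data point gives a linear system:
  -8a + 4b - 2c + d = 37
  d = 5
  64a + 16b + 4c + d = -347
  216a + 36b + 6c + d = -1147
Solving the system yields a = -5, b = -2, c = 0, d = 5.
So g(u) = -5u^3 - 2u^2 + 5.
Then g(2) = -43.

-43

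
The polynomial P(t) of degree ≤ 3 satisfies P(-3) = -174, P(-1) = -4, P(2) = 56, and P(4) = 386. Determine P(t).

P(t) = 6t^3 - t^2 + 3t + 6

Using the Lagrange interpolation formula with nodes -3, -1, 2, 4:
  L_0(t) = (t + 1)(t - 2)(t - 4) / -70
  L_1(t) = (t + 3)(t - 2)(t - 4) / 30
  L_2(t) = (t + 3)(t + 1)(t - 4) / -30
  L_3(t) = (t + 3)(t + 1)(t - 2) / 70
Then P(t) = -174·L_0(t) - 4·L_1(t) + 56·L_2(t) + 386·L_3(t).
Expanding and collecting terms gives P(t) = 6t³ - t² + 3t + 6.
Check: P(-3) = -174. ✓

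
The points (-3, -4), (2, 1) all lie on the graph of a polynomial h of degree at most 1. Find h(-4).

-5

Using the Lagrange interpolation formula with nodes -3, 2:
  L_0(u) = (u - 2) / -5
  L_1(u) = (u + 3) / 5
Then h(u) = -4·L_0(u) + 1·L_1(u).
Expanding and collecting terms gives h(u) = u - 1.
Evaluating at u = -4: h(-4) = -5.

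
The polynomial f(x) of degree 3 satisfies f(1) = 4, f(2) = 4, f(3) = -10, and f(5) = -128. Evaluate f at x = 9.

-1060

Write f(x) = ax^3 + bx^2 + cx + d. Substituting each data point gives a linear system:
  a + b + c + d = 4
  8a + 4b + 2c + d = 4
  27a + 9b + 3c + d = -10
  125a + 25b + 5c + d = -128
Solving the system yields a = -2, b = 5, c = -1, d = 2.
So f(x) = -2x³ + 5x² - x + 2.
Then f(9) = -1060.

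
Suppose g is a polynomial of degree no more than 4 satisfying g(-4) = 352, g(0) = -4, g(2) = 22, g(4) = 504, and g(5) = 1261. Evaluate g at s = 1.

-3

Write g(s) = as^4 + bs^3 + cs^2 + ds + e. Substituting each data point gives a linear system:
  256a - 64b + 16c - 4d + e = 352
  e = -4
  16a + 8b + 4c + 2d + e = 22
  256a + 64b + 16c + 4d + e = 504
  625a + 125b + 25c + 5d + e = 1261
Solving the system yields a = 2, b = 1, c = -5, d = 3, e = -4.
So g(s) = 2s^4 + s^3 - 5s^2 + 3s - 4.
Then g(1) = -3.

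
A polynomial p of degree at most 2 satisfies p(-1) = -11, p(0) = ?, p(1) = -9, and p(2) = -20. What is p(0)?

The 3 known points determine the degree-2 polynomial uniquely.
Write p(t) = at^2 + bt + c. Substituting each data point gives a linear system:
  a - b + c = -11
  a + b + c = -9
  4a + 2b + c = -20
Solving the system yields a = -4, b = 1, c = -6.
So p(t) = -4t^2 + t - 6.
Then p(0) = -6.

-6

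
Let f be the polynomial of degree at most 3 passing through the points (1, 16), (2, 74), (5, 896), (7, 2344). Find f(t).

Using the Lagrange interpolation formula with nodes 1, 2, 5, 7:
  L_0(t) = (t - 2)(t - 5)(t - 7) / -24
  L_1(t) = (t - 1)(t - 5)(t - 7) / 15
  L_2(t) = (t - 1)(t - 2)(t - 7) / -24
  L_3(t) = (t - 1)(t - 2)(t - 5) / 60
Then f(t) = 16·L_0(t) + 74·L_1(t) + 896·L_2(t) + 2344·L_3(t).
Expanding and collecting terms gives f(t) = 6t^3 + 6t^2 - 2t + 6.
Check: f(5) = 896. ✓

f(t) = 6t^3 + 6t^2 - 2t + 6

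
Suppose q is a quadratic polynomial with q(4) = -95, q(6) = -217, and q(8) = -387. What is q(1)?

Write q(s) = as^2 + bs + c. Substituting each data point gives a linear system:
  16a + 4b + c = -95
  36a + 6b + c = -217
  64a + 8b + c = -387
Solving the system yields a = -6, b = -1, c = 5.
So q(s) = -6s² - s + 5.
Then q(1) = -2.

-2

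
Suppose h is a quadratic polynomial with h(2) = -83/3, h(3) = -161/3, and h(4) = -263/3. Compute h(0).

1/3

Using the Lagrange interpolation formula with nodes 2, 3, 4:
  L_0(n) = (n - 3)(n - 4) / 2
  L_1(n) = (n - 2)(n - 4) / -1
  L_2(n) = (n - 2)(n - 3) / 2
Then h(n) = -83/3·L_0(n) - 161/3·L_1(n) - 263/3·L_2(n).
Expanding and collecting terms gives h(n) = -4n^2 - 6n + 1/3.
Evaluating at n = 0: h(0) = 1/3.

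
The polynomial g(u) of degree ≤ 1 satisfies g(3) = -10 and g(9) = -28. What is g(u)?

Write g(u) = au + b. Substituting each data point gives a linear system:
  3a + b = -10
  9a + b = -28
Solving the system yields a = -3, b = -1.
So g(u) = -3u - 1.
Check: g(9) = -28. ✓

g(u) = -3u - 1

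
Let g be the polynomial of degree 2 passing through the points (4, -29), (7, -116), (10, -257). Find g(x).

Write g(x) = ax^2 + bx + c. Substituting each data point gives a linear system:
  16a + 4b + c = -29
  49a + 7b + c = -116
  100a + 10b + c = -257
Solving the system yields a = -3, b = 4, c = 3.
So g(x) = -3x^2 + 4x + 3.
Check: g(4) = -29. ✓

g(x) = -3x^2 + 4x + 3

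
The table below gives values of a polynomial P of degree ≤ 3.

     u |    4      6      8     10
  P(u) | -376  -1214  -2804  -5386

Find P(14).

-14486

Using the Lagrange interpolation formula with nodes 4, 6, 8, 10:
  L_0(u) = (u - 6)(u - 8)(u - 10) / -48
  L_1(u) = (u - 4)(u - 8)(u - 10) / 16
  L_2(u) = (u - 4)(u - 6)(u - 10) / -16
  L_3(u) = (u - 4)(u - 6)(u - 8) / 48
Then P(u) = -376·L_0(u) - 1214·L_1(u) - 2804·L_2(u) - 5386·L_3(u).
Expanding and collecting terms gives P(u) = -5u^3 - 4u^2 + u + 4.
Evaluating at u = 14: P(14) = -14486.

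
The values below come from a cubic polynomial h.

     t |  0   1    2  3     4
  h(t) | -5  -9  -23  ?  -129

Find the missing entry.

The 4 known points determine the degree-3 polynomial uniquely.
Write h(t) = at^3 + bt^2 + ct + d. Substituting each data point gives a linear system:
  d = -5
  a + b + c + d = -9
  8a + 4b + 2c + d = -23
  64a + 16b + 4c + d = -129
Solving the system yields a = -2, b = 1, c = -3, d = -5.
So h(t) = -2t^3 + t^2 - 3t - 5.
Then h(3) = -59.

-59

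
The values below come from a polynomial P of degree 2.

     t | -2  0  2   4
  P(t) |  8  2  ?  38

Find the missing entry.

On equispaced nodes a degree-2 polynomial has vanishing third forward difference, so
  - P(-2) + 3·P(0) - 3·P(2) + P(4) = 0.
Substituting the known values and solving for P(2):
  -3·P(2) = -36
  P(2) = 12.

12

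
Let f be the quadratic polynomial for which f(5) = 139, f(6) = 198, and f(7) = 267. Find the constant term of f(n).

Write f(n) = an^2 + bn + c. Substituting each data point gives a linear system:
  25a + 5b + c = 139
  36a + 6b + c = 198
  49a + 7b + c = 267
Solving the system yields a = 5, b = 4, c = -6.
So f(n) = 5n^2 + 4n - 6.
The constant term is -6.

-6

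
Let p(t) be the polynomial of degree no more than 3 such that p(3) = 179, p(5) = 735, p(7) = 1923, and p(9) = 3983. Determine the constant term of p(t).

Write p(t) = at^3 + bt^2 + ct + d. Substituting each data point gives a linear system:
  27a + 9b + 3c + d = 179
  125a + 25b + 5c + d = 735
  343a + 49b + 7c + d = 1923
  729a + 81b + 9c + d = 3983
Solving the system yields a = 5, b = 4, c = 1, d = 5.
So p(t) = 5t³ + 4t² + t + 5.
The constant term is 5.

5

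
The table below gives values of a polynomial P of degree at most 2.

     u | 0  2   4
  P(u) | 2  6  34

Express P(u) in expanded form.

Using the Lagrange interpolation formula with nodes 0, 2, 4:
  L_0(u) = (u - 2)(u - 4) / 8
  L_1(u) = u(u - 4) / -4
  L_2(u) = u(u - 2) / 8
Then P(u) = 2·L_0(u) + 6·L_1(u) + 34·L_2(u).
Expanding and collecting terms gives P(u) = 3u^2 - 4u + 2.
Check: P(2) = 6. ✓

P(u) = 3u^2 - 4u + 2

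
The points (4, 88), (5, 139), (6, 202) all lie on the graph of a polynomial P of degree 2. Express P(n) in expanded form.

P(n) = 6n^2 - 3n + 4

Using the Lagrange interpolation formula with nodes 4, 5, 6:
  L_0(n) = (n - 5)(n - 6) / 2
  L_1(n) = (n - 4)(n - 6) / -1
  L_2(n) = (n - 4)(n - 5) / 2
Then P(n) = 88·L_0(n) + 139·L_1(n) + 202·L_2(n).
Expanding and collecting terms gives P(n) = 6n² - 3n + 4.
Check: P(6) = 202. ✓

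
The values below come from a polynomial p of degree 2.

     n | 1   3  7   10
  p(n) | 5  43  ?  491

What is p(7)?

The 3 known points determine the degree-2 polynomial uniquely.
Write p(n) = an^2 + bn + c. Substituting each data point gives a linear system:
  a + b + c = 5
  9a + 3b + c = 43
  100a + 10b + c = 491
Solving the system yields a = 5, b = -1, c = 1.
So p(n) = 5n² - n + 1.
Then p(7) = 239.

239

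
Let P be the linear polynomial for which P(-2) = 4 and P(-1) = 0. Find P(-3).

Write P(u) = au + b. Substituting each data point gives a linear system:
  -2a + b = 4
  -a + b = 0
Solving the system yields a = -4, b = -4.
So P(u) = -4u - 4.
Then P(-3) = 8.

8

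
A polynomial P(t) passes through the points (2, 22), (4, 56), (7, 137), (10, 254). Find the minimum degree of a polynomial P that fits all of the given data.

2

Divided differences on the nodes 2, 4, 7, 10:
  order 0: 22  56  137  254
  order 1: 17  27  39
  order 2: 2  2
  order 3: 0
The order-2 divided differences are all 2 (nonzero) and every higher order vanishes, so the data lies on a polynomial of degree exactly 2.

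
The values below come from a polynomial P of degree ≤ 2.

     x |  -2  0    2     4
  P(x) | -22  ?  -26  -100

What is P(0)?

The 3 known points determine the degree-2 polynomial uniquely.
Write P(x) = ax^2 + bx + c. Substituting each data point gives a linear system:
  4a - 2b + c = -22
  4a + 2b + c = -26
  16a + 4b + c = -100
Solving the system yields a = -6, b = -1, c = 0.
So P(x) = -6x^2 - x.
Then P(0) = 0.

0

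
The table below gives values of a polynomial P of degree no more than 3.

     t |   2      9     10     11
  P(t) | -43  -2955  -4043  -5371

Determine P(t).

Using the Lagrange interpolation formula with nodes 2, 9, 10, 11:
  L_0(t) = (t - 9)(t - 10)(t - 11) / -504
  L_1(t) = (t - 2)(t - 10)(t - 11) / 14
  L_2(t) = (t - 2)(t - 9)(t - 11) / -8
  L_3(t) = (t - 2)(t - 9)(t - 10) / 18
Then P(t) = -43·L_0(t) - 2955·L_1(t) - 4043·L_2(t) - 5371·L_3(t).
Expanding and collecting terms gives P(t) = -4t^3 - 4t - 3.
Check: P(10) = -4043. ✓

P(t) = -4t^3 - 4t - 3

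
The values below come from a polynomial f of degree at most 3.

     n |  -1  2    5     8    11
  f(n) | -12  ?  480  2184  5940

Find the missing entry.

18

The 4 known points determine the degree-3 polynomial uniquely.
Write f(n) = an^3 + bn^2 + cn + d. Substituting each data point gives a linear system:
  -a + b - c + d = -12
  125a + 25b + 5c + d = 480
  512a + 64b + 8c + d = 2184
  1331a + 121b + 11c + d = 5940
Solving the system yields a = 5, b = -6, c = 1, d = 0.
So f(n) = 5n^3 - 6n^2 + n.
Then f(2) = 18.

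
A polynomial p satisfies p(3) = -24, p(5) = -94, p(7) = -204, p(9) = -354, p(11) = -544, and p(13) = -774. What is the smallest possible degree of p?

Forward differences of the values at t = 3, 5, 7, 9, 11, 13:
  p  : -24  -94  -204  -354  -544  -774
  Δ  : -70  -110  -150  -190  -230
  Δ^2: -40  -40  -40  -40
  Δ^3: 0  0  0
  Δ^4: 0  0
  Δ^5: 0
The second differences are constant (-40) and nonzero, while all higher differences vanish, so the minimal degree is 2.

2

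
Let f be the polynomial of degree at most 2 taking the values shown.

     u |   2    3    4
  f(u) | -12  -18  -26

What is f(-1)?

Forward differences of the values at u = 2, 3, 4:
  f  : -12  -18  -26
  Δ  : -6  -8
  Δ^2: -2
The second differences are constant, confirming degree 2.
Interpolating (Newton forward form) and evaluating at u = -1 gives f(-1) = -6.

-6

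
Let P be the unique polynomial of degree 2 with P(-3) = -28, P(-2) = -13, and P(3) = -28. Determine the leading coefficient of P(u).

Write P(u) = au^2 + bu + c. Substituting each data point gives a linear system:
  9a - 3b + c = -28
  4a - 2b + c = -13
  9a + 3b + c = -28
Solving the system yields a = -3, b = 0, c = -1.
So P(u) = -3u² - 1.
The leading coefficient is -3.

-3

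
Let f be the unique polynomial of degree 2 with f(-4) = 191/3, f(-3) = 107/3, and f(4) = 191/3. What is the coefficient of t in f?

0

Write f(t) = at^2 + bt + c. Substituting each data point gives a linear system:
  16a - 4b + c = 191/3
  9a - 3b + c = 107/3
  16a + 4b + c = 191/3
Solving the system yields a = 4, b = 0, c = -1/3.
So f(t) = 4t^2 - 1/3.
The coefficient of t is 0.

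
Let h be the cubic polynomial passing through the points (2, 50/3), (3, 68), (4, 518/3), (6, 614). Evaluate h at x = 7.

2960/3

Write h(x) = ax^3 + bx^2 + cx + d. Substituting each data point gives a linear system:
  8a + 4b + 2c + d = 50/3
  27a + 9b + 3c + d = 68
  64a + 16b + 4c + d = 518/3
  216a + 36b + 6c + d = 614
Solving the system yields a = 3, b = -1/3, c = -4, d = 2.
So h(x) = 3x^3 - (1/3)x^2 - 4x + 2.
Then h(7) = 2960/3.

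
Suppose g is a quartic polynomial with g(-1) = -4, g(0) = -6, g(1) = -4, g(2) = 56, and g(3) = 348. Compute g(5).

Write g(t) = at^4 + bt^3 + ct^2 + dt + e. Substituting each data point gives a linear system:
  a - b + c - d + e = -4
  e = -6
  a + b + c + d + e = -4
  16a + 8b + 4c + 2d + e = 56
  81a + 27b + 9c + 3d + e = 348
Solving the system yields a = 5, b = -1, c = -3, d = 1, e = -6.
So g(t) = 5t^4 - t^3 - 3t^2 + t - 6.
Then g(5) = 2924.

2924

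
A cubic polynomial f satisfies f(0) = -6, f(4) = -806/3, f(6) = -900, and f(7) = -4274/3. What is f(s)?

Write f(s) = as^3 + bs^2 + cs + d. Substituting each data point gives a linear system:
  d = -6
  64a + 16b + 4c + d = -806/3
  216a + 36b + 6c + d = -900
  343a + 49b + 7c + d = -4274/3
Solving the system yields a = -4, b = -5/3, c = 5, d = -6.
So f(s) = -4s^3 - (5/3)s^2 + 5s - 6.
Check: f(0) = -6. ✓

f(s) = -4s^3 - (5/3)s^2 + 5s - 6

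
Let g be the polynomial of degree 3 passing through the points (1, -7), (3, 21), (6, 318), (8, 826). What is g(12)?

3018

Using the Lagrange interpolation formula with nodes 1, 3, 6, 8:
  L_0(n) = (n - 3)(n - 6)(n - 8) / -70
  L_1(n) = (n - 1)(n - 6)(n - 8) / 30
  L_2(n) = (n - 1)(n - 3)(n - 8) / -30
  L_3(n) = (n - 1)(n - 3)(n - 6) / 70
Then g(n) = -7·L_0(n) + 21·L_1(n) + 318·L_2(n) + 826·L_3(n).
Expanding and collecting terms gives g(n) = 2n^3 - 3n^2 - 6.
Evaluating at n = 12: g(12) = 3018.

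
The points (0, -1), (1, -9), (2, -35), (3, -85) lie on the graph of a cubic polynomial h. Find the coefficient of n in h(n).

-1

Write h(n) = an^3 + bn^2 + cn + d. Substituting each data point gives a linear system:
  d = -1
  a + b + c + d = -9
  8a + 4b + 2c + d = -35
  27a + 9b + 3c + d = -85
Solving the system yields a = -1, b = -6, c = -1, d = -1.
So h(n) = -n³ - 6n² - n - 1.
The coefficient of n is -1.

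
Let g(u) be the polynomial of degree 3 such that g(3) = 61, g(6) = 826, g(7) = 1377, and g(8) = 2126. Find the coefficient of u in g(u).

Write g(u) = au^3 + bu^2 + cu + d. Substituting each data point gives a linear system:
  27a + 9b + 3c + d = 61
  216a + 36b + 6c + d = 826
  343a + 49b + 7c + d = 1377
  512a + 64b + 8c + d = 2126
Solving the system yields a = 5, b = -6, c = -6, d = -2.
So g(u) = 5u^3 - 6u^2 - 6u - 2.
The coefficient of u is -6.

-6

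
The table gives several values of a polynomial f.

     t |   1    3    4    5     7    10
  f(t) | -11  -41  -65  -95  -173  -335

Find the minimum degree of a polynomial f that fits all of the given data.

Divided differences on the nodes 1, 3, 4, 5, 7, 10:
  order 0: -11  -41  -65  -95  -173  -335
  order 1: -15  -24  -30  -39  -54
  order 2: -3  -3  -3  -3
  order 3: 0  0  0
  order 4: 0  0
  order 5: 0
The order-2 divided differences are all -3 (nonzero) and every higher order vanishes, so the data lies on a polynomial of degree exactly 2.

2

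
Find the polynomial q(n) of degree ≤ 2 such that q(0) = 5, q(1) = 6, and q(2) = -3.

q(n) = -5n^2 + 6n + 5

Write q(n) = an^2 + bn + c. Substituting each data point gives a linear system:
  c = 5
  a + b + c = 6
  4a + 2b + c = -3
Solving the system yields a = -5, b = 6, c = 5.
So q(n) = -5n^2 + 6n + 5.
Check: q(1) = 6. ✓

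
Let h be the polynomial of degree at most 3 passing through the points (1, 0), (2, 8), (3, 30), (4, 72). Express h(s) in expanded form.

h(s) = s^3 + s^2 - 2s

Using the Lagrange interpolation formula with nodes 1, 2, 3, 4:
  L_0(s) = (s - 2)(s - 3)(s - 4) / -6
  L_1(s) = (s - 1)(s - 3)(s - 4) / 2
  L_2(s) = (s - 1)(s - 2)(s - 4) / -2
  L_3(s) = (s - 1)(s - 2)(s - 3) / 6
Then h(s) = 0·L_0(s) + 8·L_1(s) + 30·L_2(s) + 72·L_3(s).
Expanding and collecting terms gives h(s) = s^3 + s^2 - 2s.
Check: h(4) = 72. ✓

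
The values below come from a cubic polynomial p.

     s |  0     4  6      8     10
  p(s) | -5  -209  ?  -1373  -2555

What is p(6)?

-623

The 4 known points determine the degree-3 polynomial uniquely.
Write p(s) = as^3 + bs^2 + cs + d. Substituting each data point gives a linear system:
  d = -5
  64a + 16b + 4c + d = -209
  512a + 64b + 8c + d = -1373
  1000a + 100b + 10c + d = -2555
Solving the system yields a = -2, b = -6, c = 5, d = -5.
So p(s) = -2s^3 - 6s^2 + 5s - 5.
Then p(6) = -623.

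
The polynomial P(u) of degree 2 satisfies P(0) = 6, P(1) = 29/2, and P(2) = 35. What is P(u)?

Write P(u) = au^2 + bu + c. Substituting each data point gives a linear system:
  c = 6
  a + b + c = 29/2
  4a + 2b + c = 35
Solving the system yields a = 6, b = 5/2, c = 6.
So P(u) = 6u² + (5/2)u + 6.
Check: P(1) = 29/2. ✓

P(u) = 6u^2 + (5/2)u + 6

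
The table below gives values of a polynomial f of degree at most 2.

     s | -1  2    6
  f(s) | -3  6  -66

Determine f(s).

f(s) = -3s^2 + 6s + 6

Using the Lagrange interpolation formula with nodes -1, 2, 6:
  L_0(s) = (s - 2)(s - 6) / 21
  L_1(s) = (s + 1)(s - 6) / -12
  L_2(s) = (s + 1)(s - 2) / 28
Then f(s) = -3·L_0(s) + 6·L_1(s) - 66·L_2(s).
Expanding and collecting terms gives f(s) = -3s^2 + 6s + 6.
Check: f(-1) = -3. ✓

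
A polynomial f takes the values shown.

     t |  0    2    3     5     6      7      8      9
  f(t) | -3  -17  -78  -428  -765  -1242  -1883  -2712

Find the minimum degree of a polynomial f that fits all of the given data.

3

Divided differences on the nodes 0, 2, 3, 5, 6, 7, 8, 9:
  order 0: -3  -17  -78  -428  -765  -1242  -1883  -2712
  order 1: -7  -61  -175  -337  -477  -641  -829
  order 2: -18  -38  -54  -70  -82  -94
  order 3: -4  -4  -4  -4  -4
  order 4: 0  0  0  0
  order 5: 0  0  0
  order 6: 0  0
  order 7: 0
The order-3 divided differences are all -4 (nonzero) and every higher order vanishes, so the data lies on a polynomial of degree exactly 3.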